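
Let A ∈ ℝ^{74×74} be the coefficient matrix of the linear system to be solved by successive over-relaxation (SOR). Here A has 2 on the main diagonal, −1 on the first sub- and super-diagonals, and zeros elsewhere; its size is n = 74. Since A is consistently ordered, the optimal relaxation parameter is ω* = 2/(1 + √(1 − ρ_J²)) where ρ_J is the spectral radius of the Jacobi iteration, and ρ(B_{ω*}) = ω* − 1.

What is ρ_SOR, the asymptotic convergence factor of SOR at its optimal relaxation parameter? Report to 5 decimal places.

spectrum of D⁻¹(L+U) = {cos(kπ/75) : 1≤k≤74}; ρ_J = cos(π/75) = 0.99912.
√(1−ρ_J²) = |sin(π/75)| = 0.041876
Then 2/(1+√(1−ρ_J²)) = 2/(1+0.041876); ω* = 2/1.041876 = 1.91961.
and ρ(B_{ω*}) = 1.91961 − 1 = 0.91961.

ρ_SOR = 0.91961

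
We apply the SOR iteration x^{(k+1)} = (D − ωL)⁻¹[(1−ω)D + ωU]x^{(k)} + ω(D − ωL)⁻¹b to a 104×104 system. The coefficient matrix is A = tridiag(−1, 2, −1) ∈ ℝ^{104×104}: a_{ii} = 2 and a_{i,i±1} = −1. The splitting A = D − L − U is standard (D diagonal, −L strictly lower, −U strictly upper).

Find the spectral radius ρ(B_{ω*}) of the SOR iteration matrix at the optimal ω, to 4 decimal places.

ρ_SOR = 0.9419

[ρ_J] n=104: ρ(B_J) = cos(π/(n+1)) = cos(π/105) = 0.9996.
√(1 − cos²(π/105)) = sin(π/105) ≈ 0.02992.
ω* = 2/(1+0.02992) = 1.9419
At ω = 1.9419 every |λ(B_ω)| = ω−1, so ρ_SOR = 0.9419.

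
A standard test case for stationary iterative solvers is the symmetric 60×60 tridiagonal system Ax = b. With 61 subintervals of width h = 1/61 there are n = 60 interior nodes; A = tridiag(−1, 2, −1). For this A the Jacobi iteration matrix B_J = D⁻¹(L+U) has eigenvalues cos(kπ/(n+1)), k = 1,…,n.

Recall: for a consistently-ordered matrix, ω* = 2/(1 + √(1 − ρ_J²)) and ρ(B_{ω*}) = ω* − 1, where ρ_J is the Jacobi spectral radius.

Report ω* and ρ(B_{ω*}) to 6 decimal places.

½·tridiag(1,0,1) at n=60: λ_k = cos(kπ/61); max |λ| at k=1 ⇒ ρ_J = cos(π/61) ≈ 0.998674.
1 − cos²(π/61) = sin²(π/61) ⇒ √(1−ρ_J²) = sin(π/61) = 0.0514788.
ω* = 2 / (1 + 0.0514788) = 2 / 1.0514788 ≈ 1.902083.
[ρ_SOR] ω* − 1 = 0.902083.

ω* = 1.902083, ρ_SOR = 0.902083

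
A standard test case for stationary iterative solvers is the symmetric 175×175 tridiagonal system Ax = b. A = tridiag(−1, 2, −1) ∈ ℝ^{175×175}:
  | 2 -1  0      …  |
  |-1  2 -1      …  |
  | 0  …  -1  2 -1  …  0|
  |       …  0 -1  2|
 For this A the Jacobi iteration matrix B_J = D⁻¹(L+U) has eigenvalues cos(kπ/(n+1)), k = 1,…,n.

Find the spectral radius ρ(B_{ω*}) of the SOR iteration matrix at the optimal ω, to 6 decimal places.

n=175: λ(B_J) = 1 − λ(A)/2 = cos(kπ/176); k=1 gives ρ_J = 0.999841.
√(1−ρ_J²) simplifies to sin(π/176) = 0.0178490.
[ω*] 2 ÷ (1 + 0.0178490) = 2 ÷ 1.0178490 = 1.964928.
[ρ_SOR] ω* − 1 = 0.964928.

ρ_SOR = 0.964928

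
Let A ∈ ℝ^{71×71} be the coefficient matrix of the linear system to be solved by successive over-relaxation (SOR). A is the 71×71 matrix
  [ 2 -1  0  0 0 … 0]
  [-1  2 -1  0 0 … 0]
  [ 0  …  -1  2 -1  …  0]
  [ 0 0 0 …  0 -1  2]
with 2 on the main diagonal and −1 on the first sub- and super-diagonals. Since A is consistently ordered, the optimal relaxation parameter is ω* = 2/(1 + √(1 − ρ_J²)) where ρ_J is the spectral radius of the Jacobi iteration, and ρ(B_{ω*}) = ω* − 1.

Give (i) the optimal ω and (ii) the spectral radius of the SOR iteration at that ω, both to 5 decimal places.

ω* = 1.91641, ρ_SOR = 0.91641

[ρ_J] n=71: ρ(B_J) = cos(π/(n+1)) = cos(π/72) = 0.99905.
√(1 − cos²(π/72)) = sin(π/72) ≈ 0.043619.
ω* = 2 / (1 + 0.043619) = 2 / 1.043619 ≈ 1.91641.
and ρ(B_{ω*}) = 1.91641 − 1 = 0.91641.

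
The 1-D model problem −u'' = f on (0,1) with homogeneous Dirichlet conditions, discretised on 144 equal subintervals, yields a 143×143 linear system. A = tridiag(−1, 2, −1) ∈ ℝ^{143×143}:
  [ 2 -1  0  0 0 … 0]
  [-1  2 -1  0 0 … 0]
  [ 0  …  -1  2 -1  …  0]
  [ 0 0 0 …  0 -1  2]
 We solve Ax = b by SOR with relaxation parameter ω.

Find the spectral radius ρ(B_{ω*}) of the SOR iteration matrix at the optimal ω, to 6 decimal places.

ρ_SOR = 0.957302

spectrum of D⁻¹(L+U) = {cos(kπ/144) : 1≤k≤143}; ρ_J = cos(π/144) = 0.999762.
1 − cos²(π/144) = sin²(π/144) ⇒ √(1−ρ_J²) = sin(π/144) = 0.0218149.
[ω*] 2 ÷ (1 + 0.0218149) = 2 ÷ 1.0218149 = 1.957302.
Hence ρ(B_{ω*}) = 1.957302 − 1 = 0.957302.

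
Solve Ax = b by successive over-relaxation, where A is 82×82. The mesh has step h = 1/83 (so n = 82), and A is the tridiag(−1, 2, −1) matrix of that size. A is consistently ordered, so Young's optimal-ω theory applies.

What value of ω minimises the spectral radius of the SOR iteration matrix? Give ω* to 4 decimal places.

ω* = 1.9271

B_J for the 82×82 system has eigenvalues cos(kπ/83); ρ_J = cos(π/83) = 0.9993.
√(1−ρ_J²) simplifies to sin(π/83) = 0.03784.
Then 2/(1+√(1−ρ_J²)) = 2/(1+0.03784); ω* = 2/1.03784 = 1.9271.
ρ(B_{ω*}) = ω*−1 = 0.9271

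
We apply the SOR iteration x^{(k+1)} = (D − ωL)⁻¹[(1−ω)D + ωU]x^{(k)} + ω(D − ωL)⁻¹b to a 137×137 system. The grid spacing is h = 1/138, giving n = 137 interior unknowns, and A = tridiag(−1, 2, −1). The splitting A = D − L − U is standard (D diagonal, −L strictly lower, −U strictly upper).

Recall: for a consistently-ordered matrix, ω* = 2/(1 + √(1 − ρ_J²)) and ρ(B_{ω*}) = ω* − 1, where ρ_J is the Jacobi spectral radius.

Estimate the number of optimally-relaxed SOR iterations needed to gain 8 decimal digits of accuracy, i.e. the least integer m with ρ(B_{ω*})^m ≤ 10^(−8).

m = 405

[ρ_J] n=137: ρ(B_J) = cos(π/(n+1)) = cos(π/138) = 0.9997409.
root = sin(π/138) = 0.0227632  (since 1−cos² = sin²).
Then 2/(1+√(1−ρ_J²)) = 2/(1+0.0227632); ω* = 2/1.0227632 = 1.9554869.
Hence ρ(B_{ω*}) = 1.9554869 − 1 = 0.9554869.
For 8 digits: m = 8·ln10 / (−ln 0.9554869) = 18.4207/0.0455342 = 404.546; round up → m = 405.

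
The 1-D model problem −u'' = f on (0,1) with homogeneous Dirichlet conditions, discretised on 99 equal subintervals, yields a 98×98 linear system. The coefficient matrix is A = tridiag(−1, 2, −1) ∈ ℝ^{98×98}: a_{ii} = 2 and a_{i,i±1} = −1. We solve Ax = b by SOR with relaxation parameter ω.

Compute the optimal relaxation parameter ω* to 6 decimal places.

ω* = 1.938496

ρ_J = max_k |cos(kπ/99)| = cos(π/99) = 0.999497
√(1−ρ_J²) = |sin(π/99)| = 0.0317279
Then 2/(1+√(1−ρ_J²)) = 2/(1+0.0317279); ω* = 2/1.0317279 = 1.938496.
and ρ(B_{ω*}) = 1.938496 − 1 = 0.938496.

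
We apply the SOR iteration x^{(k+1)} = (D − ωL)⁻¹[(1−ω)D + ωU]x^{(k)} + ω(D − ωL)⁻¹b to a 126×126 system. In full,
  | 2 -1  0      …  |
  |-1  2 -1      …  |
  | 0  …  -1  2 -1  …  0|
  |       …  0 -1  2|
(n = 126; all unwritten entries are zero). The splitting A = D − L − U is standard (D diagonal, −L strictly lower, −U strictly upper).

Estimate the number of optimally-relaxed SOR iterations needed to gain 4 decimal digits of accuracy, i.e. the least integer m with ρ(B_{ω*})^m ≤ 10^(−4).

m = 187

[ρ_J] n=126: ρ(B_J) = cos(π/(n+1)) = cos(π/127) = 0.9996941.
√(1−ρ_J²) simplifies to sin(π/127) = 0.0247344.
ω* = 2 / (1 + 0.0247344) = 2 / 1.0247344 ≈ 1.9517252.
[ρ_SOR] ω* − 1 = 0.9517252.
(0.9517252)^m ≤ 10^{−4}  ⇒  m·ln(0.9517252) ≤ −4·ln10  ⇒  m ≥ 186.147  ⇒  m = 187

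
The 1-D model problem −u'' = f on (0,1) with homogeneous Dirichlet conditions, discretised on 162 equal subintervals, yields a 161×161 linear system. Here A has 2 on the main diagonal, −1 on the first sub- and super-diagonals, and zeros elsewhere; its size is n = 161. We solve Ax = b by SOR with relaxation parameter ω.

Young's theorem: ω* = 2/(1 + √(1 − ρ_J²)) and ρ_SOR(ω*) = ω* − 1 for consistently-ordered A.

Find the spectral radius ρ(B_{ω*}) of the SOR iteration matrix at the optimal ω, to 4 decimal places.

ρ_SOR = 0.9620

With n=161, ρ(Jacobi) = cos(π/162) = 0.9998.
√(1 − cos²(π/162)) = sin(π/162) ≈ 0.01939.
[ω*] 2 ÷ (1 + 0.01939) = 2 ÷ 1.01939 = 1.9620.
ρ(B_{ω*}) = ω*−1 = 0.9620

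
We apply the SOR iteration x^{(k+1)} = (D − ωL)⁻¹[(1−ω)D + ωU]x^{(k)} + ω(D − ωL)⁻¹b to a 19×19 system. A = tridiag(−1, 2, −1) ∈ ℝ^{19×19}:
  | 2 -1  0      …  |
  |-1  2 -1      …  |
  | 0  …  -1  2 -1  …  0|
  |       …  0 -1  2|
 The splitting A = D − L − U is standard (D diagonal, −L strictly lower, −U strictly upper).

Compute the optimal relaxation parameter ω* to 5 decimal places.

With n=19, ρ(Jacobi) = cos(π/20) = 0.98769.
√(1−ρ_J²) = |sin(π/20)| = 0.156434
ω* = 2/(1 + 0.156434) = 2/1.156434 = 1.72945.
At ω = 1.72945 every |λ(B_ω)| = ω−1, so ρ_SOR = 0.72945.

ω* = 1.72945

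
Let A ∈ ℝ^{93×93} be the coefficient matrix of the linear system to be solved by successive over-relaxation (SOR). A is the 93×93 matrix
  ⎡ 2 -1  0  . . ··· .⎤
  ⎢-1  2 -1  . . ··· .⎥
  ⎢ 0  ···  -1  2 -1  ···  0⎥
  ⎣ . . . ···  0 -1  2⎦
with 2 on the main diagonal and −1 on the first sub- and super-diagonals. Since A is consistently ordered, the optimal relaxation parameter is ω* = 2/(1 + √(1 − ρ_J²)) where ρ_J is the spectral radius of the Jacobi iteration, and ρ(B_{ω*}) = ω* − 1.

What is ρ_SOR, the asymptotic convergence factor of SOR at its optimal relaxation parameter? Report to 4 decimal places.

ρ_SOR = 0.9353

spectrum of D⁻¹(L+U) = {cos(kπ/94) : 1≤k≤93}; ρ_J = cos(π/94) = 0.9994.
√(1−ρ_J²) simplifies to sin(π/94) = 0.03341.
[ω*] 2 ÷ (1 + 0.03341) = 2 ÷ 1.03341 = 1.9353.
and ρ(B_{ω*}) = 1.9353 − 1 = 0.9353.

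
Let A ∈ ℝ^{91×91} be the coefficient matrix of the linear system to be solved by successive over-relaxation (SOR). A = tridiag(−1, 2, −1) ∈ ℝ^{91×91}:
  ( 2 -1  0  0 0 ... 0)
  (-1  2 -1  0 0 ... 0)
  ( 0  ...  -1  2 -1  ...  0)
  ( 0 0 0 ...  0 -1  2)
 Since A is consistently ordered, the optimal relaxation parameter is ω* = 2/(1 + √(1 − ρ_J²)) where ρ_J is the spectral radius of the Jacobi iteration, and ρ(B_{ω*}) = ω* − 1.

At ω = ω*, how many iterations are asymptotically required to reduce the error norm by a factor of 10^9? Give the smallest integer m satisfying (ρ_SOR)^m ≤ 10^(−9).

m = 304

n=91: λ(B_J) = 1 − λ(A)/2 = cos(kπ/92); k=1 gives ρ_J = 0.9994170.
1 − cos²(π/92) = sin²(π/92) ⇒ √(1−ρ_J²) = sin(π/92) = 0.0341411.
So ω* = 2/1.0341411 = 1.9339721 (Young).
Hence ρ(B_{ω*}) = 1.9339721 − 1 = 0.9339721.
For 9 digits: m = 9·ln10 / (−ln 0.9339721) = 20.7233/0.0683087 = 303.377; round up → m = 304.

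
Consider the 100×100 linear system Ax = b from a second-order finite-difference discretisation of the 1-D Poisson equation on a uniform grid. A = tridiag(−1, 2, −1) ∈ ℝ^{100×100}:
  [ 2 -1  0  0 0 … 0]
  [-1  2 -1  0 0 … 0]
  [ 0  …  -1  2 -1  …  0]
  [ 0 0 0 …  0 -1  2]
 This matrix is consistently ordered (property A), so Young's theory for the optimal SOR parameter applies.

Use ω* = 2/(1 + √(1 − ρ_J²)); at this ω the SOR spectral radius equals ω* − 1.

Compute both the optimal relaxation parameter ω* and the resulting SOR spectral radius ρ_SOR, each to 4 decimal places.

[ρ_J] n=100: ρ(B_J) = cos(π/(n+1)) = cos(π/101) = 0.9995.
root = sin(π/101) = 0.03110  (since 1−cos² = sin²).
ω* = 2/(1+0.03110) = 1.9397
ρ(B_{ω*}) = ω*−1 = 0.9397

ω* = 1.9397, ρ_SOR = 0.9397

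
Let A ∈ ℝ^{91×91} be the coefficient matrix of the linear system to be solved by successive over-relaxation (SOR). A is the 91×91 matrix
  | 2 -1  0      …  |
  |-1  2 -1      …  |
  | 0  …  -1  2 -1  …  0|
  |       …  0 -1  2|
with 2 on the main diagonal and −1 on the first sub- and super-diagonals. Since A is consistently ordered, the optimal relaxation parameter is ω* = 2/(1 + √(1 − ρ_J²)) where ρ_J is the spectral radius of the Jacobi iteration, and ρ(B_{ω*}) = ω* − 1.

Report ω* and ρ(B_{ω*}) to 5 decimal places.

ω* = 1.93397, ρ_SOR = 0.93397

[ρ_J] n=91: ρ(B_J) = cos(π/(n+1)) = cos(π/92) = 0.99942.
√(1 − cos²(π/92)) = sin(π/92) ≈ 0.034141.
ω* = 2/(1 + 0.034141) = 2/1.034141 = 1.93397.
and ρ(B_{ω*}) = 1.93397 − 1 = 0.93397.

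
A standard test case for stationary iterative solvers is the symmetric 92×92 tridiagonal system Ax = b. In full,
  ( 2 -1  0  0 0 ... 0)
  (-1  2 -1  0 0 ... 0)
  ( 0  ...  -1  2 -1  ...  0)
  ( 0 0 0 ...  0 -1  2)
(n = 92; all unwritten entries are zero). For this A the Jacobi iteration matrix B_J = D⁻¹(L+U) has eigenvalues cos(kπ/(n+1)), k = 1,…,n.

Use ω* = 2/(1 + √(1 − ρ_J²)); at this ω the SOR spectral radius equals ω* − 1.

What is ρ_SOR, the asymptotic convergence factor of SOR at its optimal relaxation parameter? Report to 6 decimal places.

ρ_SOR = 0.934659

ρ_J = max_k |cos(kπ/93)| = cos(π/93) = 0.999429
root = sin(π/93) = 0.0337741  (since 1−cos² = sin²).
Then 2/(1+√(1−ρ_J²)) = 2/(1+0.0337741); ω* = 2/1.0337741 = 1.934659.
[ρ_SOR] ω* − 1 = 0.934659.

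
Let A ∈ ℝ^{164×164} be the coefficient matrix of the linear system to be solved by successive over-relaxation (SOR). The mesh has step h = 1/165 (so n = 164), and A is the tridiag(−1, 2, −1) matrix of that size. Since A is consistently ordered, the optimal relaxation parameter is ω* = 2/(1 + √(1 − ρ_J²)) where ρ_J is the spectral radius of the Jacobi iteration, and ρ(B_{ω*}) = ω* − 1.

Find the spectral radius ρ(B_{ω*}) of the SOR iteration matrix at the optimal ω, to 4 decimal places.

ρ_SOR = 0.9626

With n=164, ρ(Jacobi) = cos(π/165) = 0.9998.
√(1−ρ_J²) = |sin(π/165)| = 0.01904
[ω*] 2 ÷ (1 + 0.01904) = 2 ÷ 1.01904 = 1.9626.
ρ_SOR = ω* − 1 ≈ 0.9626.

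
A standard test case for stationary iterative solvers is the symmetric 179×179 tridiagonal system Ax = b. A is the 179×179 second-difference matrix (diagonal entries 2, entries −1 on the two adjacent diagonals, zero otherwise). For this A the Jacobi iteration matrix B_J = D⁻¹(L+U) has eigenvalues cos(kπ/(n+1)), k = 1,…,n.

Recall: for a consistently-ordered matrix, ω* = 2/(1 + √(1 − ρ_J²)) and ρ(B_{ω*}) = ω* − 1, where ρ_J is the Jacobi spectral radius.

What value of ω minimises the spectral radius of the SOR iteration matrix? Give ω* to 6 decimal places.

With n=179, ρ(Jacobi) = cos(π/180) = 0.999848.
√(1−ρ_J²) = |sin(π/180)| = 0.0174524
Young: ω* = 2/(1+√(1−ρ_J²)) = 2/(1+0.0174524) = 2/1.0174524 = 1.965694.
ρ_SOR = ω* − 1 = 1.965694 − 1 = 0.965694.

ω* = 1.965694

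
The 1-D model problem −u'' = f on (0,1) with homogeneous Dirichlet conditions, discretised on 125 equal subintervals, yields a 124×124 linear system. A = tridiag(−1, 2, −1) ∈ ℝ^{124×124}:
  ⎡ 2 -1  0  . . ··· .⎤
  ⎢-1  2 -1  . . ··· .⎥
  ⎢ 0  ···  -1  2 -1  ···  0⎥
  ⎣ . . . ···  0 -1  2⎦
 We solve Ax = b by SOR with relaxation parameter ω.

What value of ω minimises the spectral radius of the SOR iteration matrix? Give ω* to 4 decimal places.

½·tridiag(1,0,1) at n=124: λ_k = cos(kπ/125); max |λ| at k=1 ⇒ ρ_J = cos(π/125) ≈ 0.9997.
√(1−ρ_J²) = |sin(π/125)| = 0.02513
[ω*] 2 ÷ (1 + 0.02513) = 2 ÷ 1.02513 = 1.9510.
Hence ρ(B_{ω*}) = 1.9510 − 1 = 0.9510.

ω* = 1.9510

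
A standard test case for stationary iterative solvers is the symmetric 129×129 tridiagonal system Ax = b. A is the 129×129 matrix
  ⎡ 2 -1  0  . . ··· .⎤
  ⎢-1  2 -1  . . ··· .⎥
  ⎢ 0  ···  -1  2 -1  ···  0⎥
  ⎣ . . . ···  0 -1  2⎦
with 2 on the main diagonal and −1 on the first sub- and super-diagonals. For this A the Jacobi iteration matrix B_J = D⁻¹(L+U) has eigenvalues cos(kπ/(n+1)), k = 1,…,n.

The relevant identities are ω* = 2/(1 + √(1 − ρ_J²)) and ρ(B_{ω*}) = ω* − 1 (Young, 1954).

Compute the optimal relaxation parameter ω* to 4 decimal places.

B_J for the 129×129 system has eigenvalues cos(kπ/130); ρ_J = cos(π/130) = 0.9997.
√(1−ρ_J²) simplifies to sin(π/130) = 0.02416.
[ω*] 2 ÷ (1 + 0.02416) = 2 ÷ 1.02416 = 1.9528.
[ρ_SOR] ω* − 1 = 0.9528.

ω* = 1.9528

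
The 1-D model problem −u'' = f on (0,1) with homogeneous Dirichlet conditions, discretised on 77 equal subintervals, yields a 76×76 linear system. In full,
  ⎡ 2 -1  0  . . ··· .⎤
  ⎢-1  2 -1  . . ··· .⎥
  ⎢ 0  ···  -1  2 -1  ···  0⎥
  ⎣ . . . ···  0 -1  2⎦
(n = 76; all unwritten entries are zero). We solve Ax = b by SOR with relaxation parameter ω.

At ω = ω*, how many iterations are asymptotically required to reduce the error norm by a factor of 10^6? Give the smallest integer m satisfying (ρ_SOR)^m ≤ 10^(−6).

½·tridiag(1,0,1) at n=76: λ_k = cos(kπ/77); max |λ| at k=1 ⇒ ρ_J = cos(π/77) ≈ 0.9991678.
√(1−ρ_J²) simplifies to sin(π/77) = 0.0407886.
ω* = 2/(1 + 0.0407886) = 2/1.0407886 = 1.9216198.
Hence ρ(B_{ω*}) = 1.9216198 − 1 = 0.9216198.
(0.9216198)^m ≤ 10^{−6}  ⇒  m·ln(0.9216198) ≤ −6·ln10  ⇒  m ≥ 169.261  ⇒  m = 170

m = 170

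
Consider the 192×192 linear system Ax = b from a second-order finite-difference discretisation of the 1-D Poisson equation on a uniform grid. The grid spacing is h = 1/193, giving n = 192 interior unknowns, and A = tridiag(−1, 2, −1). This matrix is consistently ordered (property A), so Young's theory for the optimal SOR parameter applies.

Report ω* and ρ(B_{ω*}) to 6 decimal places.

B_J for the 192×192 system has eigenvalues cos(kπ/193); ρ_J = cos(π/193) = 0.999868.
root = sin(π/193) = 0.0162770  (since 1−cos² = sin²).
Then 2/(1+√(1−ρ_J²)) = 2/(1+0.0162770); ω* = 2/1.0162770 = 1.967967.
ρ_SOR = ω* − 1 = 1.967967 − 1 = 0.967967.

ω* = 1.967967, ρ_SOR = 0.967967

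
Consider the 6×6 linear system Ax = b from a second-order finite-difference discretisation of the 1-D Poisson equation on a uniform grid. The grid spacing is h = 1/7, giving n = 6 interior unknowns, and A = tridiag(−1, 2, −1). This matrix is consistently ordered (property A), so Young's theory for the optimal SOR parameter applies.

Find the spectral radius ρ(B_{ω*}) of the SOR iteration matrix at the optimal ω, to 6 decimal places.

½·tridiag(1,0,1) at n=6: λ_k = cos(kπ/7); max |λ| at k=1 ⇒ ρ_J = cos(π/7) ≈ 0.900969.
√(1−ρ_J²) = |sin(π/7)| = 0.4338837
So ω* = 2/1.4338837 = 1.394813 (Young).
[ρ_SOR] ω* − 1 = 0.394813.

ρ_SOR = 0.394813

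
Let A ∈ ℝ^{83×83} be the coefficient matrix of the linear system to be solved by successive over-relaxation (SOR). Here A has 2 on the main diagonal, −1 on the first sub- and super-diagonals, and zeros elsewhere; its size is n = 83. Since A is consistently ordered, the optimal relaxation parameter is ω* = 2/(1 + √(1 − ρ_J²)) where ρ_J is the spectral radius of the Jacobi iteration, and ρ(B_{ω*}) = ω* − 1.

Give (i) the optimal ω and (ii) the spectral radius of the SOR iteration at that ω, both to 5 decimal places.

spectrum of D⁻¹(L+U) = {cos(kπ/84) : 1≤k≤83}; ρ_J = cos(π/84) = 0.99930.
root = sin(π/84) = 0.037391  (since 1−cos² = sin²).
[ω*] 2 ÷ (1 + 0.037391) = 2 ÷ 1.037391 = 1.92791.
At ω = 1.92791 every |λ(B_ω)| = ω−1, so ρ_SOR = 0.92791.

ω* = 1.92791, ρ_SOR = 0.92791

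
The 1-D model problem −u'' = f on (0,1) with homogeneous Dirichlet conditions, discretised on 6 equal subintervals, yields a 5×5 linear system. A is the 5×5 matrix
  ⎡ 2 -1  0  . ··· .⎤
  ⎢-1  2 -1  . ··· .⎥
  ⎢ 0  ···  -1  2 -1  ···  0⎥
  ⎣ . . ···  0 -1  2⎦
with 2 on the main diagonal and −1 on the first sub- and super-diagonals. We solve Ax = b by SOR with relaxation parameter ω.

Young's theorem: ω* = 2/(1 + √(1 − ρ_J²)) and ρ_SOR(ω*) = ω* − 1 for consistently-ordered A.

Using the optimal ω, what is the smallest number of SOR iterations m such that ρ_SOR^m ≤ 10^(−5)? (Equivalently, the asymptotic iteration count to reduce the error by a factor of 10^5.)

spectrum of D⁻¹(L+U) = {cos(kπ/6) : 1≤k≤5}; ρ_J = cos(π/6) = 0.8660254.
√(1 − cos²(π/6)) = sin(π/6) ≈ 0.5000000.
ω* = 2/(1 + 0.5000000) = 2/1.5000000 = 1.3333333.
[ρ_SOR] ω* − 1 = 0.3333333.
Need (0.3333333)^m ≤ 10^(−5): m ≥ 5·ln10/|ln 0.3333333| = 11.5129/1.09861 = 10.480 ⇒ m = 11.

m = 11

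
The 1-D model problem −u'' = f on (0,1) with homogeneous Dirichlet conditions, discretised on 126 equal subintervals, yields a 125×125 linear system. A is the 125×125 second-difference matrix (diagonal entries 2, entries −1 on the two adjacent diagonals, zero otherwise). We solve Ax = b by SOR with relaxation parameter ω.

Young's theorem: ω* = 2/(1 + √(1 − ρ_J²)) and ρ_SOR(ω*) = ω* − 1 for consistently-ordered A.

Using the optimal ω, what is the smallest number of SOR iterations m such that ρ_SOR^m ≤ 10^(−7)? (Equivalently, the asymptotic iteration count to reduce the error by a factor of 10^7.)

m = 324

½·tridiag(1,0,1) at n=125: λ_k = cos(kπ/126); max |λ| at k=1 ⇒ ρ_J = cos(π/126) ≈ 0.9996892.
√(1−ρ_J²) simplifies to sin(π/126) = 0.0249307.
ω* = 2/(1 + 0.0249307) = 2/1.0249307 = 1.9513514.
Hence ρ(B_{ω*}) = 1.9513514 − 1 = 0.9513514.
Need (0.9513514)^m ≤ 10^(−7): m ≥ 7·ln10/|ln 0.9513514| = 16.1181/0.0498718 = 323.191 ⇒ m = 324.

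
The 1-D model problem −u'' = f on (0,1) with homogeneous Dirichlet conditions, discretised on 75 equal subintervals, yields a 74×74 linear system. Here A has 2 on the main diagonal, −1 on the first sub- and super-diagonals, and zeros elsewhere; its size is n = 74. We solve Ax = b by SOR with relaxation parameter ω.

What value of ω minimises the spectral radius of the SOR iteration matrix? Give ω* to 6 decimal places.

B_J for the 74×74 system has eigenvalues cos(kπ/75); ρ_J = cos(π/75) = 0.999123.
root = sin(π/75) = 0.0418757  (since 1−cos² = sin²).
ω* = 2/(1 + 0.0418757) = 2/1.0418757 = 1.919615.
At ω = 1.919615 every |λ(B_ω)| = ω−1, so ρ_SOR = 0.919615.

ω* = 1.919615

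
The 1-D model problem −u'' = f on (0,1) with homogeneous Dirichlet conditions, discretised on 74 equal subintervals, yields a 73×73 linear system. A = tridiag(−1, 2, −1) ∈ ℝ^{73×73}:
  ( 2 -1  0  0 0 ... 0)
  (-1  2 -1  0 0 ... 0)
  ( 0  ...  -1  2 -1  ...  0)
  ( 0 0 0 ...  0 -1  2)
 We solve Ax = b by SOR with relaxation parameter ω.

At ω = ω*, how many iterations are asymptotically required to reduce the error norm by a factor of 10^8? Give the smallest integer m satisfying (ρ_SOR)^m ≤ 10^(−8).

m = 217

[ρ_J] n=73: ρ(B_J) = cos(π/(n+1)) = cos(π/74) = 0.9990990.
root = sin(π/74) = 0.0424412  (since 1−cos² = sin²).
[ω*] 2 ÷ (1 + 0.0424412) = 2 ÷ 1.0424412 = 1.9185734.
ρ_SOR = ω* − 1 = 1.9185734 − 1 = 0.9185734.
Need (0.9185734)^m ≤ 10^(−8): m ≥ 8·ln10/|ln 0.9185734| = 18.4207/0.0849335 = 216.884 ⇒ m = 217.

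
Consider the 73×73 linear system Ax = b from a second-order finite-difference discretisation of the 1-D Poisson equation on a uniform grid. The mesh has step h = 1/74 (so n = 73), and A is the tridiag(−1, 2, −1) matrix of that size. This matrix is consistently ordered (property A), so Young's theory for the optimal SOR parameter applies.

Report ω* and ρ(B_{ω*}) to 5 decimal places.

spectrum of D⁻¹(L+U) = {cos(kπ/74) : 1≤k≤73}; ρ_J = cos(π/74) = 0.99910.
√(1−ρ_J²) = |sin(π/74)| = 0.042441
Then 2/(1+√(1−ρ_J²)) = 2/(1+0.042441); ω* = 2/1.042441 = 1.91857.
ρ_SOR = ω* − 1 = 1.91857 − 1 = 0.91857.

ω* = 1.91857, ρ_SOR = 0.91857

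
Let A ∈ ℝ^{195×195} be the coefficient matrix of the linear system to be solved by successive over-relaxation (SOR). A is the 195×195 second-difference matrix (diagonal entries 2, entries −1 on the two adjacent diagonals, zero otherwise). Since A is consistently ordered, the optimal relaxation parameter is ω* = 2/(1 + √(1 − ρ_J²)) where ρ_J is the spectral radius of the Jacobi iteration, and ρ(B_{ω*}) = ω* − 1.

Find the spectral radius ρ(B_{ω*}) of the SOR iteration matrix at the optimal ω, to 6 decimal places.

ρ_SOR = 0.968450

½·tridiag(1,0,1) at n=195: λ_k = cos(kπ/196); max |λ| at k=1 ⇒ ρ_J = cos(π/196) ≈ 0.999872.
√(1−ρ_J²) = |sin(π/196)| = 0.0160278
Young: ω* = 2/(1+√(1−ρ_J²)) = 2/(1+0.0160278) = 2/1.0160278 = 1.968450.
and ρ(B_{ω*}) = 1.968450 − 1 = 0.968450.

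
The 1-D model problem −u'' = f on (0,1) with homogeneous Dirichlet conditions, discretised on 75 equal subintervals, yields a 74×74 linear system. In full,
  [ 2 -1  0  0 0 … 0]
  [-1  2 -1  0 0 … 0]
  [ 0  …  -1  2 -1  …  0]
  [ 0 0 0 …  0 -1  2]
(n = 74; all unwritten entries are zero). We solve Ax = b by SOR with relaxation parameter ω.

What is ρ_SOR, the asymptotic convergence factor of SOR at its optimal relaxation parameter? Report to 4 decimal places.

[ρ_J] n=74: ρ(B_J) = cos(π/(n+1)) = cos(π/75) = 0.9991.
1 − cos²(π/75) = sin²(π/75) ⇒ √(1−ρ_J²) = sin(π/75) = 0.04188.
[ω*] 2 ÷ (1 + 0.04188) = 2 ÷ 1.04188 = 1.9196.
ρ(B_{ω*}) = ω*−1 = 0.9196

ρ_SOR = 0.9196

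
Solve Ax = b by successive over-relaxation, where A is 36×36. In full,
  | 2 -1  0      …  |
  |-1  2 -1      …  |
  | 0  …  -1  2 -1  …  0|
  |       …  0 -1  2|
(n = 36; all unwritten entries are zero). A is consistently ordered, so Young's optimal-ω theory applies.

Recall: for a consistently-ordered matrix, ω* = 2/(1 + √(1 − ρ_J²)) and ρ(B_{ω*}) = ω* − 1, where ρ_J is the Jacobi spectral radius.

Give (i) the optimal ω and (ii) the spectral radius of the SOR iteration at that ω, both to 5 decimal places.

n=36: λ(B_J) = 1 − λ(A)/2 = cos(kπ/37); k=1 gives ρ_J = 0.99640.
root = sin(π/37) = 0.084806  (since 1−cos² = sin²).
ω* = 2/(1 + 0.084806) = 2/1.084806 = 1.84365.
[ρ_SOR] ω* − 1 = 0.84365.

ω* = 1.84365, ρ_SOR = 0.84365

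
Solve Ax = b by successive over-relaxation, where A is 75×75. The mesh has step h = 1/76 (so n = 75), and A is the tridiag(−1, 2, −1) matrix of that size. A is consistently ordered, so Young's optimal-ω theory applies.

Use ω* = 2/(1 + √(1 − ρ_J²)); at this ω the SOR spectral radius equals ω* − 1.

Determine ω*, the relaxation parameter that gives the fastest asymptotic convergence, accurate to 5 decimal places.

ω* = 1.92063

spectrum of D⁻¹(L+U) = {cos(kπ/76) : 1≤k≤75}; ρ_J = cos(π/76) = 0.99915.
root = sin(π/76) = 0.041325  (since 1−cos² = sin²).
ω* = 2 / (1 + 0.041325) = 2 / 1.041325 ≈ 1.92063.
ρ_SOR = ω* − 1 = 1.92063 − 1 = 0.92063.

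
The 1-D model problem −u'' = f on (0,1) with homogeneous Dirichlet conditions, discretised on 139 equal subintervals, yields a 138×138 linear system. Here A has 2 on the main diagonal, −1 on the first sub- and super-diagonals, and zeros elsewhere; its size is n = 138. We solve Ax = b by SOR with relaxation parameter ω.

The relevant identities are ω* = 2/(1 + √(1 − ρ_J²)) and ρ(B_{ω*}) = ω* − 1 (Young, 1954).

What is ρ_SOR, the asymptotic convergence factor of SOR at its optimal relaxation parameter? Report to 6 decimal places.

spectrum of D⁻¹(L+U) = {cos(kπ/139) : 1≤k≤138}; ρ_J = cos(π/139) = 0.999745.
√(1−ρ_J²) simplifies to sin(π/139) = 0.0225995.
So ω* = 2/1.0225995 = 1.955800 (Young).
ρ_SOR = ω* − 1 = 1.955800 − 1 = 0.955800.

ρ_SOR = 0.955800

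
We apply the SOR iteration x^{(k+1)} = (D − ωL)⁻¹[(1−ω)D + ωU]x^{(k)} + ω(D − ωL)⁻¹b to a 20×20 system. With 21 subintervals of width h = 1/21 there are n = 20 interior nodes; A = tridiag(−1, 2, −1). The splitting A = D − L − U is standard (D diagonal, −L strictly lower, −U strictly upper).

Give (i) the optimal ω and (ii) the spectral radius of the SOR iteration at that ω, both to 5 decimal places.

ω* = 1.74058, ρ_SOR = 0.74058

spectrum of D⁻¹(L+U) = {cos(kπ/21) : 1≤k≤20}; ρ_J = cos(π/21) = 0.98883.
1 − cos²(π/21) = sin²(π/21) ⇒ √(1−ρ_J²) = sin(π/21) = 0.149042.
ω* = 2 / (1 + 0.149042) = 2 / 1.149042 ≈ 1.74058.
ρ_SOR = ω* − 1 ≈ 0.74058.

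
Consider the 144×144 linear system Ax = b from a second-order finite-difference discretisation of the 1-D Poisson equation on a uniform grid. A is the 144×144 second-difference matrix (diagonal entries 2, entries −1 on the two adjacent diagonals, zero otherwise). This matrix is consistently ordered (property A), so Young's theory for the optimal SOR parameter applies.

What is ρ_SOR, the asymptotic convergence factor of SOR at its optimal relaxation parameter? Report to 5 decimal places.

ρ_SOR = 0.95759

B_J for the 144×144 system has eigenvalues cos(kπ/145); ρ_J = cos(π/145) = 0.99977.
root = sin(π/145) = 0.021664  (since 1−cos² = sin²).
ω* = 2/(1 + 0.021664) = 2/1.021664 = 1.95759.
and ρ(B_{ω*}) = 1.95759 − 1 = 0.95759.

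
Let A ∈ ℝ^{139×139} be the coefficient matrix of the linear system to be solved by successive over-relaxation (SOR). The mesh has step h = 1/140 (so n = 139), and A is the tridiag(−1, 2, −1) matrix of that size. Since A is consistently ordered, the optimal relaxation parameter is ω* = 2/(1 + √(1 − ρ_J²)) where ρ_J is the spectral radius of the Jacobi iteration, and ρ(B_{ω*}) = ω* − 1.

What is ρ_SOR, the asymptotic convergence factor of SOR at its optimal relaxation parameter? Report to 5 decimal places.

ρ_SOR = 0.95611

½·tridiag(1,0,1) at n=139: λ_k = cos(kπ/140); max |λ| at k=1 ⇒ ρ_J = cos(π/140) ≈ 0.99975.
√(1 − cos²(π/140)) = sin(π/140) ≈ 0.022438.
Then 2/(1+√(1−ρ_J²)) = 2/(1+0.022438); ω* = 2/1.022438 = 1.95611.
ρ_SOR = ω* − 1 ≈ 0.95611.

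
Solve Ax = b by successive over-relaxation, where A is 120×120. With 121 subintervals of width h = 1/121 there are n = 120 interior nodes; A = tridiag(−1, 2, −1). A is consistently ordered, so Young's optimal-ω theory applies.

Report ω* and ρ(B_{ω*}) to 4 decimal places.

ω* = 1.9494, ρ_SOR = 0.9494

n=120: λ(B_J) = 1 − λ(A)/2 = cos(kπ/121); k=1 gives ρ_J = 0.9997.
√(1 − cos²(π/121)) = sin(π/121) ≈ 0.02596.
Young: ω* = 2/(1+√(1−ρ_J²)) = 2/(1+0.02596) = 2/1.02596 = 1.9494.
ρ(B_{ω*}) = ω*−1 = 0.9494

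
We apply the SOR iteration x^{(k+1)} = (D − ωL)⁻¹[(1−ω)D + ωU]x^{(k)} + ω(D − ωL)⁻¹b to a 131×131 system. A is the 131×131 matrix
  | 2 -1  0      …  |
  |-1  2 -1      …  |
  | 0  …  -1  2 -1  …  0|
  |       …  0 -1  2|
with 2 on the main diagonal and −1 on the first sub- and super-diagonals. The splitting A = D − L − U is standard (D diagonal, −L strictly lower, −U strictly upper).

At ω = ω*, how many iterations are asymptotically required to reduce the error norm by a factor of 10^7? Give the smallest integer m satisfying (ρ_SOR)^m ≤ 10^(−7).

m = 339

spectrum of D⁻¹(L+U) = {cos(kπ/132) : 1≤k≤131}; ρ_J = cos(π/132) = 0.9997168.
1 − cos²(π/132) = sin²(π/132) ⇒ √(1−ρ_J²) = sin(π/132) = 0.0237977.
Then 2/(1+√(1−ρ_J²)) = 2/(1+0.0237977); ω* = 2/1.0237977 = 1.9535109.
Hence ρ(B_{ω*}) = 1.9535109 − 1 = 0.9535109.
(0.9535109)^m ≤ 10^{−7}  ⇒  m·ln(0.9535109) ≤ −7·ln10  ⇒  m ≥ 338.584  ⇒  m = 339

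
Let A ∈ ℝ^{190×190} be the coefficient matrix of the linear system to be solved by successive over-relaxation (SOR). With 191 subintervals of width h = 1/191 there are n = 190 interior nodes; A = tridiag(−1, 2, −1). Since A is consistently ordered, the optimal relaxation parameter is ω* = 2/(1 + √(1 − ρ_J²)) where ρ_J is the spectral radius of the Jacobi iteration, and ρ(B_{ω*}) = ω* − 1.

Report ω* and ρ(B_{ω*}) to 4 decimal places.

ω* = 1.9676, ρ_SOR = 0.9676

With n=190, ρ(Jacobi) = cos(π/191) = 0.9999.
1 − cos²(π/191) = sin²(π/191) ⇒ √(1−ρ_J²) = sin(π/191) = 0.01645.
Then 2/(1+√(1−ρ_J²)) = 2/(1+0.01645); ω* = 2/1.01645 = 1.9676.
ρ(B_{ω*}) = ω*−1 = 0.9676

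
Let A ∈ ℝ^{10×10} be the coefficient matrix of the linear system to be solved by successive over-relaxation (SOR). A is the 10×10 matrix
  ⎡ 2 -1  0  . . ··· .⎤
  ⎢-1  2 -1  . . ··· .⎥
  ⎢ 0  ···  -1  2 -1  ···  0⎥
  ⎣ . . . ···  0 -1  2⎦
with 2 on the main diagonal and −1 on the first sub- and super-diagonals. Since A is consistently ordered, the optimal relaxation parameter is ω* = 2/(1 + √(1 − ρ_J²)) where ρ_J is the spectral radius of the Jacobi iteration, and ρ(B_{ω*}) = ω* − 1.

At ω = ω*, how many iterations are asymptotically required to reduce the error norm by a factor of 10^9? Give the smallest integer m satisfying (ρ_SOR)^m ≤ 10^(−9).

m = 36

spectrum of D⁻¹(L+U) = {cos(kπ/11) : 1≤k≤10}; ρ_J = cos(π/11) = 0.9594930.
√(1−ρ_J²) simplifies to sin(π/11) = 0.2817326.
[ω*] 2 ÷ (1 + 0.2817326) = 2 ÷ 1.2817326 = 1.5603879.
and ρ(B_{ω*}) = 1.5603879 − 1 = 0.5603879.
(0.5603879)^m ≤ 10^{−9}  ⇒  m·ln(0.5603879) ≤ −9·ln10  ⇒  m ≥ 35.784  ⇒  m = 36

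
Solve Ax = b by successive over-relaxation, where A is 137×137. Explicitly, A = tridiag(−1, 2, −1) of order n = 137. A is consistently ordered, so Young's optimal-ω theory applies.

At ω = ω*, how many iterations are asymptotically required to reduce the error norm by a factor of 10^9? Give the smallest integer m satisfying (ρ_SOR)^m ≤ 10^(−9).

½·tridiag(1,0,1) at n=137: λ_k = cos(kπ/138); max |λ| at k=1 ⇒ ρ_J = cos(π/138) ≈ 0.9997409.
√(1−ρ_J²) simplifies to sin(π/138) = 0.0227632.
So ω* = 2/1.0227632 = 1.9554869 (Young).
ρ(B_{ω*}) = ω*−1 = 0.9554869
For 9 digits: m = 9·ln10 / (−ln 0.9554869) = 20.7233/0.0455342 = 455.115; round up → m = 456.

m = 456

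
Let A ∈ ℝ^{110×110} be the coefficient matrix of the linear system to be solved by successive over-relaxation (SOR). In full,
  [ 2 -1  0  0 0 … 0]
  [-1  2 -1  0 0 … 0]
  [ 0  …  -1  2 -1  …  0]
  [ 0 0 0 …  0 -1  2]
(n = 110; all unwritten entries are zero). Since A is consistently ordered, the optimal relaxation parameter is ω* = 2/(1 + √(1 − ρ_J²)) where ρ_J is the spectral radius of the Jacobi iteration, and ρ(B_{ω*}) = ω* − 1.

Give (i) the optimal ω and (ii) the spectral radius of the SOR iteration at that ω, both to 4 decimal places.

B_J for the 110×110 system has eigenvalues cos(kπ/111); ρ_J = cos(π/111) = 0.9996.
√(1−ρ_J²) = |sin(π/111)| = 0.02830
[ω*] 2 ÷ (1 + 0.02830) = 2 ÷ 1.02830 = 1.9450.
At ω = 1.9450 every |λ(B_ω)| = ω−1, so ρ_SOR = 0.9450.

ω* = 1.9450, ρ_SOR = 0.9450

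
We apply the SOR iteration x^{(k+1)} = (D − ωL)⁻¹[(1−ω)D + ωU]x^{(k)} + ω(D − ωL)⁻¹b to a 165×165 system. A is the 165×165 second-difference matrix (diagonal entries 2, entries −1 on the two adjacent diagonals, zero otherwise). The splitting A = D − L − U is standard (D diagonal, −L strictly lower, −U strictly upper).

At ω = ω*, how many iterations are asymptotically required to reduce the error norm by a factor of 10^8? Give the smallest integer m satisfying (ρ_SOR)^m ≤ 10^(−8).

B_J for the 165×165 system has eigenvalues cos(kπ/166); ρ_J = cos(π/166) = 0.9998209.
1 − cos²(π/166) = sin²(π/166) ⇒ √(1−ρ_J²) = sin(π/166) = 0.0189241.
ω* = 2/(1 + 0.0189241) = 2/1.0189241 = 1.9628547.
ρ(B_{ω*}) = ω*−1 = 0.9628547
(0.9628547)^m ≤ 10^{−8}  ⇒  m·ln(0.9628547) ≤ −8·ln10  ⇒  m ≥ 486.640  ⇒  m = 487

m = 487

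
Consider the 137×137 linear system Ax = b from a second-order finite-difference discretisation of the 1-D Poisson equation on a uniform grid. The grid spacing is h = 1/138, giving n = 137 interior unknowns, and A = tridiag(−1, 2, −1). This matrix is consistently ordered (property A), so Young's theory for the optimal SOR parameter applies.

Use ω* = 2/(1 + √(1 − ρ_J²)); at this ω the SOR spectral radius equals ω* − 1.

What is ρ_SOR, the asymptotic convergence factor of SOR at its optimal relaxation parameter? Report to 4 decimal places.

[ρ_J] n=137: ρ(B_J) = cos(π/(n+1)) = cos(π/138) = 0.9997.
root = sin(π/138) = 0.02276  (since 1−cos² = sin²).
[ω*] 2 ÷ (1 + 0.02276) = 2 ÷ 1.02276 = 1.9555.
ρ(B_{ω*}) = ω*−1 = 0.9555

ρ_SOR = 0.9555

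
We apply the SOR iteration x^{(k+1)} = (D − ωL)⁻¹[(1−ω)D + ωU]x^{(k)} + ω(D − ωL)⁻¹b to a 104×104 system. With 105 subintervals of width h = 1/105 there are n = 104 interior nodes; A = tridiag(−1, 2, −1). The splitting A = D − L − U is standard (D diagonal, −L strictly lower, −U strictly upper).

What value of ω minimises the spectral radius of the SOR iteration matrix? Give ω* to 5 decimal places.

spectrum of D⁻¹(L+U) = {cos(kπ/105) : 1≤k≤104}; ρ_J = cos(π/105) = 0.99955.
root = sin(π/105) = 0.029915  (since 1−cos² = sin²).
ω* = 2/(1+0.029915) = 1.94191
and ρ(B_{ω*}) = 1.94191 − 1 = 0.94191.

ω* = 1.94191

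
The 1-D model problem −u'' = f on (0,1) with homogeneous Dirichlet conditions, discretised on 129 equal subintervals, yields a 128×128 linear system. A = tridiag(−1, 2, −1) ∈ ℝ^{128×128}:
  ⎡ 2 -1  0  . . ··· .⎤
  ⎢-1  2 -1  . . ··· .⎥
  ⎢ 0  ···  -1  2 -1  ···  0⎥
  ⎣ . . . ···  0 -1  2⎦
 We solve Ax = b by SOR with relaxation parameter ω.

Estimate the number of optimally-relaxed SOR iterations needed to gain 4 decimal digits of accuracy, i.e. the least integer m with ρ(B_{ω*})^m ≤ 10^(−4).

m = 190

n=128: λ(B_J) = 1 − λ(A)/2 = cos(kπ/129); k=1 gives ρ_J = 0.9997035.
√(1 − cos²(π/129)) = sin(π/129) ≈ 0.0243510.
[ω*] 2 ÷ (1 + 0.0243510) = 2 ÷ 1.0243510 = 1.9524558.
At ω = 1.9524558 every |λ(B_ω)| = ω−1, so ρ_SOR = 0.9524558.
ρ_SOR^m ≤ 10^(−4) ⇔ m ≥ 4·ln10/(−ln 0.9524558) = 9.21034/0.0487116 = 189.079; m = ⌈189.079⌉ = 190.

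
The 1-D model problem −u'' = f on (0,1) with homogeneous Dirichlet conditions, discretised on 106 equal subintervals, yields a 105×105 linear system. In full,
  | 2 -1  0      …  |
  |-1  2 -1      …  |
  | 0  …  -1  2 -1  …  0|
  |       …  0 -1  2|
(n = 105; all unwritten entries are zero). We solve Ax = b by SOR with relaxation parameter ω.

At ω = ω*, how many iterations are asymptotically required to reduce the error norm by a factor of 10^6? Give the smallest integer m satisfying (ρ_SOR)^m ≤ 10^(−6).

m = 234

ρ_J = max_k |cos(kπ/106)| = cos(π/106) = 0.9995608
root = sin(π/106) = 0.0296333  (since 1−cos² = sin²).
Then 2/(1+√(1−ρ_J²)) = 2/(1+0.0296333); ω* = 2/1.0296333 = 1.9424391.
ρ(B_{ω*}) = ω*−1 = 0.9424391
ρ_SOR^m ≤ 10^(−6) ⇔ m ≥ 6·ln10/(−ln 0.9424391) = 13.8155/0.059284 = 233.039; m = ⌈233.039⌉ = 234.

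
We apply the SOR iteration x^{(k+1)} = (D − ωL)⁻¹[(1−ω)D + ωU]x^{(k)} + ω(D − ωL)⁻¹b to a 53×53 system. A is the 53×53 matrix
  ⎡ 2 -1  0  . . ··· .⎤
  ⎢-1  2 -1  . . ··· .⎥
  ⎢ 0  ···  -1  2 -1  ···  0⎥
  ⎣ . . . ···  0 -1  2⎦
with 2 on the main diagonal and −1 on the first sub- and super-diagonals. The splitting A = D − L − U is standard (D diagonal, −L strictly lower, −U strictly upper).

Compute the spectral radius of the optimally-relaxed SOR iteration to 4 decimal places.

ρ_SOR = 0.8901

B_J for the 53×53 system has eigenvalues cos(kπ/54); ρ_J = cos(π/54) = 0.9983.
root = sin(π/54) = 0.05814  (since 1−cos² = sin²).
ω* = 2 / (1 + 0.05814) = 2 / 1.05814 ≈ 1.8901.
ρ_SOR = ω* − 1 ≈ 0.8901.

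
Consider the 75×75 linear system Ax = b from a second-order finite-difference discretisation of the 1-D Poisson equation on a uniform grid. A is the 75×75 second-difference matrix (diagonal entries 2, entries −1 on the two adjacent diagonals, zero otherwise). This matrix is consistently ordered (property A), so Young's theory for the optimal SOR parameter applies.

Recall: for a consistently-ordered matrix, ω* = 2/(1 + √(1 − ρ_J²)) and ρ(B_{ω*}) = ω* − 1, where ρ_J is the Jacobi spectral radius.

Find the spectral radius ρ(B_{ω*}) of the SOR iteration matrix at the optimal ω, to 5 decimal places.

ρ_SOR = 0.92063

n=75: λ(B_J) = 1 − λ(A)/2 = cos(kπ/76); k=1 gives ρ_J = 0.99915.
root = sin(π/76) = 0.041325  (since 1−cos² = sin²).
ω* = 2 / (1 + 0.041325) = 2 / 1.041325 ≈ 1.92063.
ρ(B_{ω*}) = ω*−1 = 0.92063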